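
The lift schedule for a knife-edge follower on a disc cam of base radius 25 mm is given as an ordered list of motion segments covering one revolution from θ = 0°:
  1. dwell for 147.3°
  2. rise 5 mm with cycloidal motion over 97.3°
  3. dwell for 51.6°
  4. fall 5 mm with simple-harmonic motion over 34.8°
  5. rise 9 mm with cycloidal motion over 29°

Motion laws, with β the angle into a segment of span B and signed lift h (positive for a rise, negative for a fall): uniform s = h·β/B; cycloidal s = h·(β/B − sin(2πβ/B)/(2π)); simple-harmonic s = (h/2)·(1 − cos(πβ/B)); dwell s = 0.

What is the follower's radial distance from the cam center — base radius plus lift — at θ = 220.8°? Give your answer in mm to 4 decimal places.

seg 1 [0°–147.3°] dwell: s stays 0.0000
seg 2 [147.3°–244.6°] cycloidal, h=5: θ=220.8° here. β=73.5, B=97.3. 5·(0.7554 − sin(2π·0.7554)/(2π)) = 4.5723 → s = 4.5723
radial distance = base radius + s = 25 + 4.5723 = 29.5723

29.5723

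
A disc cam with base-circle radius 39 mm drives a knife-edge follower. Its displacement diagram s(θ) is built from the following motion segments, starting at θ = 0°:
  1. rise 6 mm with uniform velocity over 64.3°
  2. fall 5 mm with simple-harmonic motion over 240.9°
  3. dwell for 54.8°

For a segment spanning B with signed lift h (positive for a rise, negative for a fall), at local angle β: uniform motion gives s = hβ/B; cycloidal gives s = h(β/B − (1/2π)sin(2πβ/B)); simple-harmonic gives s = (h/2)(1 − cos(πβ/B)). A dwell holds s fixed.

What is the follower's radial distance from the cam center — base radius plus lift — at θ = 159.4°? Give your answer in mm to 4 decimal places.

seg 1 [0°–64.3°] uniform, h=6: full span → s += 6 → s = 6.0000
seg 2 [64.3°–305.2°] simple-harmonic, h=-5: θ=159.4° here. β=95.1, B=240.9. -5/2·(1 − cos(π·0.3948)) = -1.6885 → s = 4.3115
radial distance = base radius + s = 39 + 4.3115 = 43.3115

43.3115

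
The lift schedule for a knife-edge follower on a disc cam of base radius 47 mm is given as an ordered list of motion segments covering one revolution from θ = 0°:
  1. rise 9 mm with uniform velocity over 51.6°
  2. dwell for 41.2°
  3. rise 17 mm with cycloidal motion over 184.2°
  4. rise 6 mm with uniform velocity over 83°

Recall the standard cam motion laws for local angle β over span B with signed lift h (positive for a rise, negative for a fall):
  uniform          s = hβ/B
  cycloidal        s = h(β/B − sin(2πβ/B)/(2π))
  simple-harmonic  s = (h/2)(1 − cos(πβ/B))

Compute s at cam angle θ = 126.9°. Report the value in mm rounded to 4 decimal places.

seg 1 [0°–51.6°] uniform, h=9: full span → s += 9 → s = 9.0000
seg 2 [51.6°–92.8°] dwell: s stays 9.0000
seg 3 [92.8°–277°] cycloidal, h=17: θ=126.9° here. β=34.1, B=184.2. 17·(0.1851 − sin(2π·0.1851)/(2π)) = 0.6632 → s = 9.6632

9.6632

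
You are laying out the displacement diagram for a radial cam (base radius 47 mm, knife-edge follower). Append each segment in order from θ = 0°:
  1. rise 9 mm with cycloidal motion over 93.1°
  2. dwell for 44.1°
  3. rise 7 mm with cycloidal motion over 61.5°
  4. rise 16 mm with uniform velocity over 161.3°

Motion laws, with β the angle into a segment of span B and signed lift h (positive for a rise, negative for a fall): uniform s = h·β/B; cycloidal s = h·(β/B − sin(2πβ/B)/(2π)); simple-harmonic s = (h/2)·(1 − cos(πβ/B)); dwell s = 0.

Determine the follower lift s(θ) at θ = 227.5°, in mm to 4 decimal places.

seg 1 [0°–93.1°] cycloidal, h=9: full span → s += 9 → s = 9.0000
seg 2 [93.1°–137.2°] dwell: s stays 9.0000
seg 3 [137.2°–198.7°] cycloidal, h=7: full span → s += 7 → s = 16.0000
seg 4 [198.7°–360°] uniform, h=16: θ=227.5° here. β=28.8, B=161.3. 16·28.8/161.3 = 2.8568 → s = 18.8568

18.8568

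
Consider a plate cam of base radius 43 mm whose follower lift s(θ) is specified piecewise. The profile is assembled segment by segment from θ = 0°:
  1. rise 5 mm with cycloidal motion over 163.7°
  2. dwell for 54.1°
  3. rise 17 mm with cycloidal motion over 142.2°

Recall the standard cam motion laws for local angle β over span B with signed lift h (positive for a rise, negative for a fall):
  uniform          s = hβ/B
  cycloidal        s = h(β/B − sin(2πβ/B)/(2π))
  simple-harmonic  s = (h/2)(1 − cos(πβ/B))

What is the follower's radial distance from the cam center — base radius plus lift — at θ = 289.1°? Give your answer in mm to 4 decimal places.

seg 1 [0°–163.7°] cycloidal, h=5: full span → s += 5 → s = 5.0000
seg 2 [163.7°–217.8°] dwell: s stays 5.0000
seg 3 [217.8°–360°] cycloidal, h=17: θ=289.1° here. β=71.3, B=142.2. 17·(0.5014 − sin(2π·0.5014)/(2π)) = 8.5478 → s = 13.5478
radial distance = base radius + s = 43 + 13.5478 = 56.5478

56.5478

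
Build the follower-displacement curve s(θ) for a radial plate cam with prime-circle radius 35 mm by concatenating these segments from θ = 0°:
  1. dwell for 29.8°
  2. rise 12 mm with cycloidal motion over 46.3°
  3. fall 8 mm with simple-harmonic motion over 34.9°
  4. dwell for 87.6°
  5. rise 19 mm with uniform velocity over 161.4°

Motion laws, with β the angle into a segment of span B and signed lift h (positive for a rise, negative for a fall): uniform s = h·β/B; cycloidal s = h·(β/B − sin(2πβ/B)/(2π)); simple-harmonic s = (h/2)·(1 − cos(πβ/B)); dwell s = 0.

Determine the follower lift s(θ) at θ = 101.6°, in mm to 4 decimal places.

seg 1 [0°–29.8°] dwell: s stays 0.0000
seg 2 [29.8°–76.1°] cycloidal, h=12: full span → s += 12 → s = 12.0000
seg 3 [76.1°–111°] simple-harmonic, h=-8: θ=101.6° here. β=25.5, B=34.9. -8/2·(1 − cos(π·0.7307)) = -6.6515 → s = 5.3485

5.3485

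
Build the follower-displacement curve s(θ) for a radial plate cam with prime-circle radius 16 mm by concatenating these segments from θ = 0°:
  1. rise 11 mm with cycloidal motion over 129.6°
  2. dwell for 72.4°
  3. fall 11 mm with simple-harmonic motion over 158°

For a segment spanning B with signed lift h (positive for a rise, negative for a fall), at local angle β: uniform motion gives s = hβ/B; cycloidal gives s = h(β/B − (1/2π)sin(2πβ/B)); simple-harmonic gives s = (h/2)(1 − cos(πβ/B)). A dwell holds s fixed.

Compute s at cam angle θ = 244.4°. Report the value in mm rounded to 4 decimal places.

seg 1 [0°–129.6°] cycloidal, h=11: full span → s += 11 → s = 11.0000
seg 2 [129.6°–202°] dwell: s stays 11.0000
seg 3 [202°–360°] simple-harmonic, h=-11: θ=244.4° here. β=42.4, B=158. -11/2·(1 − cos(π·0.2684)) = -1.8415 → s = 9.1585

9.1585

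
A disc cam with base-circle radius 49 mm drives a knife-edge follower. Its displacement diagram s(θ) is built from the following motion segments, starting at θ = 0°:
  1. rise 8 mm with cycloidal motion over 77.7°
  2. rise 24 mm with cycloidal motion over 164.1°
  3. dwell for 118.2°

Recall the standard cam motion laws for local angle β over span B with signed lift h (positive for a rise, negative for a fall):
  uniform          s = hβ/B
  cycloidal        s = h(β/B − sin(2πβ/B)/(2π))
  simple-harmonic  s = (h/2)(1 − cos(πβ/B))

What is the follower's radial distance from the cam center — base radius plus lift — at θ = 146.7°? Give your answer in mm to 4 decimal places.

seg 1 [0°–77.7°] cycloidal, h=8: full span → s += 8 → s = 8.0000
seg 2 [77.7°–241.8°] cycloidal, h=24: θ=146.7° here. β=69, B=164.1. 24·(0.4205 − sin(2π·0.4205)/(2π)) = 8.2612 → s = 16.2612
radial distance = base radius + s = 49 + 16.2612 = 65.2612

65.2612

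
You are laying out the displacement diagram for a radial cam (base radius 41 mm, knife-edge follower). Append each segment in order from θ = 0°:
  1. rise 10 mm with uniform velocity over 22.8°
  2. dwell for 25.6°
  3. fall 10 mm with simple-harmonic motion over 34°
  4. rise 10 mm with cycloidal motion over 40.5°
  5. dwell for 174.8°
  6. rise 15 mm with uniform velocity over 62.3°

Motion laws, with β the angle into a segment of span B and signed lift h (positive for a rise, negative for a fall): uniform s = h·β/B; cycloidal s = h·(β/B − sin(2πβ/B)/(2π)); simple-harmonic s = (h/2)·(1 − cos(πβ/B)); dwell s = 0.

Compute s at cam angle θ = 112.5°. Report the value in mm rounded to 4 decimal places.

seg 1 [0°–22.8°] uniform, h=10: full span → s += 10 → s = 10.0000
seg 2 [22.8°–48.4°] dwell: s stays 10.0000
seg 3 [48.4°–82.4°] simple-harmonic, h=-10: full span → s += -10 → s = 0.0000
seg 4 [82.4°–122.9°] cycloidal, h=10: θ=112.5° here. β=30.1, B=40.5. 10·(0.7432 − sin(2π·0.7432)/(2π)) = 9.0222 → s = 9.0222

9.0222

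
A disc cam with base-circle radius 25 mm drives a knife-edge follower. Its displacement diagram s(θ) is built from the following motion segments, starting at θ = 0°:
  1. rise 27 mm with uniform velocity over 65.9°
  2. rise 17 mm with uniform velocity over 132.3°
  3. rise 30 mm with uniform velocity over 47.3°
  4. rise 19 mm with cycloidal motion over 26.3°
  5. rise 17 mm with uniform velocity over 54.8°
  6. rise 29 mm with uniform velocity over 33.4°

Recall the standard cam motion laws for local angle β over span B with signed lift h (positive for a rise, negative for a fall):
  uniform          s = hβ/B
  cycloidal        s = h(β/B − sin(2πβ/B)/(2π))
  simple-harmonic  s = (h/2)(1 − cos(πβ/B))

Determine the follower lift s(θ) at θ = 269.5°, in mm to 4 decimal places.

seg 1 [0°–65.9°] uniform, h=27: full span → s += 27 → s = 27.0000
seg 2 [65.9°–198.2°] uniform, h=17: full span → s += 17 → s = 44.0000
seg 3 [198.2°–245.5°] uniform, h=30: full span → s += 30 → s = 74.0000
seg 4 [245.5°–271.8°] cycloidal, h=19: θ=269.5° here. β=24, B=26.3. 19·(0.9125 − sin(2π·0.9125)/(2π)) = 18.9176 → s = 92.9176

92.9176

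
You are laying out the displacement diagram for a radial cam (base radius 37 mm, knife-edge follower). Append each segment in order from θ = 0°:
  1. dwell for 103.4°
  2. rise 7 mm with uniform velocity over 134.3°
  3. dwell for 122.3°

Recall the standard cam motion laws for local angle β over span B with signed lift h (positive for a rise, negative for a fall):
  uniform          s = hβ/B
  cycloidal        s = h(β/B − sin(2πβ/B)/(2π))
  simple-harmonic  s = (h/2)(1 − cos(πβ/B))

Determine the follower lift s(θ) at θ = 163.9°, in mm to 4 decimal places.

seg 1 [0°–103.4°] dwell: s stays 0.0000
seg 2 [103.4°–237.7°] uniform, h=7: θ=163.9° here. β=60.5, B=134.3. 7·60.5/134.3 = 3.1534 → s = 3.1534

3.1534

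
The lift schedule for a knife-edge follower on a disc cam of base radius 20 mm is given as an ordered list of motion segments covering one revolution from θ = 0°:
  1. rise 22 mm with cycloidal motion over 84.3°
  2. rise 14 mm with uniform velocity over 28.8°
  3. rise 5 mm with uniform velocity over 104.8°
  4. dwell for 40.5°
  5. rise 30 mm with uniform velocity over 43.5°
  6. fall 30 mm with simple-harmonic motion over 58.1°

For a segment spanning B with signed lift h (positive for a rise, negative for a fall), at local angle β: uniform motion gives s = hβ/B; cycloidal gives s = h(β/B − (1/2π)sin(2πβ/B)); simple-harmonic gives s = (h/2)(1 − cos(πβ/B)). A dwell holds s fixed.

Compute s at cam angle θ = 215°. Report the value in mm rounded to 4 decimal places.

seg 1 [0°–84.3°] cycloidal, h=22: full span → s += 22 → s = 22.0000
seg 2 [84.3°–113.1°] uniform, h=14: full span → s += 14 → s = 36.0000
seg 3 [113.1°–217.9°] uniform, h=5: θ=215° here. β=101.9, B=104.8. 5·101.9/104.8 = 4.8616 → s = 40.8616

40.8616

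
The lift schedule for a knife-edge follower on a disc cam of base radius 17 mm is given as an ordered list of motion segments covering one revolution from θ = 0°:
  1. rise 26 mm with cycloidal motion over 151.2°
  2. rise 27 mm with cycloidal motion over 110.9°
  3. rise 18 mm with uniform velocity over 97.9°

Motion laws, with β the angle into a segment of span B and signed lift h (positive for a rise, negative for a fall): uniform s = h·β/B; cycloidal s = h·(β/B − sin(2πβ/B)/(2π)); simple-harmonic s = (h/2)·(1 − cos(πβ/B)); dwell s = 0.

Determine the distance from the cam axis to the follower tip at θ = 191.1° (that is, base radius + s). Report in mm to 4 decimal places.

seg 1 [0°–151.2°] cycloidal, h=26: full span → s += 26 → s = 26.0000
seg 2 [151.2°–262.1°] cycloidal, h=27: θ=191.1° here. β=39.9, B=110.9. 27·(0.3598 − sin(2π·0.3598)/(2π)) = 6.3994 → s = 32.3994
radial distance = base radius + s = 17 + 32.3994 = 49.3994

49.3994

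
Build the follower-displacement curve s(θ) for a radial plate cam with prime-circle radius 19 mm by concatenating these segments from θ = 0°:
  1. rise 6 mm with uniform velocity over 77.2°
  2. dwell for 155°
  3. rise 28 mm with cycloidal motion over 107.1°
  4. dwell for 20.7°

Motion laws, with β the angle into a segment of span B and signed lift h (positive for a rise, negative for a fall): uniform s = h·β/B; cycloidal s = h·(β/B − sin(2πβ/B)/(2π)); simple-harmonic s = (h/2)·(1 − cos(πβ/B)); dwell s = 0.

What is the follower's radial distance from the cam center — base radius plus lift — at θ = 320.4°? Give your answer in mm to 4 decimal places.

seg 1 [0°–77.2°] uniform, h=6: full span → s += 6 → s = 6.0000
seg 2 [77.2°–232.2°] dwell: s stays 6.0000
seg 3 [232.2°–339.3°] cycloidal, h=28: θ=320.4° here. β=88.2, B=107.1. 28·(0.8235 − sin(2π·0.8235)/(2π)) = 27.0480 → s = 33.0480
radial distance = base radius + s = 19 + 33.0480 = 52.0480

52.0480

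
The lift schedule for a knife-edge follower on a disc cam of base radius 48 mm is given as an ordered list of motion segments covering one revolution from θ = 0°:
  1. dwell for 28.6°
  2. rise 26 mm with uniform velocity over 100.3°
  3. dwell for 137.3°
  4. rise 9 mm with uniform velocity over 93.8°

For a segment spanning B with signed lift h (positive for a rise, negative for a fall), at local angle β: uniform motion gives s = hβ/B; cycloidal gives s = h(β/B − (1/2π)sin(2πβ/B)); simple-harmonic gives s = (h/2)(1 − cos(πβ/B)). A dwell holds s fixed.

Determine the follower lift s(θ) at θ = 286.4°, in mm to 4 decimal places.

seg 1 [0°–28.6°] dwell: s stays 0.0000
seg 2 [28.6°–128.9°] uniform, h=26: full span → s += 26 → s = 26.0000
seg 3 [128.9°–266.2°] dwell: s stays 26.0000
seg 4 [266.2°–360°] uniform, h=9: θ=286.4° here. β=20.2, B=93.8. 9·20.2/93.8 = 1.9382 → s = 27.9382

27.9382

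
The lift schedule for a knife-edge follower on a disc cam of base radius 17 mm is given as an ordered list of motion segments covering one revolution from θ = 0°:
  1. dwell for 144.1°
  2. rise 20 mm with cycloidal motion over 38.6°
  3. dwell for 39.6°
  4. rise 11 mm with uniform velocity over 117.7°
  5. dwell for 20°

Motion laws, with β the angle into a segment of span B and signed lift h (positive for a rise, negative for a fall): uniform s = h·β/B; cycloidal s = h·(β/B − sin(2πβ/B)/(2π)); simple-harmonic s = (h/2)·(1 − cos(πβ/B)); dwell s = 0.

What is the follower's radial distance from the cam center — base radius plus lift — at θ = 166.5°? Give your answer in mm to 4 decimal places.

seg 1 [0°–144.1°] dwell: s stays 0.0000
seg 2 [144.1°–182.7°] cycloidal, h=20: θ=166.5° here. β=22.4, B=38.6. 20·(0.5803 − sin(2π·0.5803)/(2π)) = 13.1451 → s = 13.1451
radial distance = base radius + s = 17 + 13.1451 = 30.1451

30.1451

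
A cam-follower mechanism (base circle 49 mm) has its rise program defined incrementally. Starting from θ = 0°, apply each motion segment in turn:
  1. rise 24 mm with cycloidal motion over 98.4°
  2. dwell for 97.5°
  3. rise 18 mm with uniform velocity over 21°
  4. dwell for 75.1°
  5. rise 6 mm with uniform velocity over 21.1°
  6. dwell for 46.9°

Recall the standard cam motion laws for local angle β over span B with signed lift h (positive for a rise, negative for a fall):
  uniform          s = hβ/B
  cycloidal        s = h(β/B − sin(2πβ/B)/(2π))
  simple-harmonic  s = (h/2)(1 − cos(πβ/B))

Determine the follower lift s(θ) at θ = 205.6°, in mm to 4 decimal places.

seg 1 [0°–98.4°] cycloidal, h=24: full span → s += 24 → s = 24.0000
seg 2 [98.4°–195.9°] dwell: s stays 24.0000
seg 3 [195.9°–216.9°] uniform, h=18: θ=205.6° here. β=9.7, B=21. 18·9.7/21 = 8.3143 → s = 32.3143

32.3143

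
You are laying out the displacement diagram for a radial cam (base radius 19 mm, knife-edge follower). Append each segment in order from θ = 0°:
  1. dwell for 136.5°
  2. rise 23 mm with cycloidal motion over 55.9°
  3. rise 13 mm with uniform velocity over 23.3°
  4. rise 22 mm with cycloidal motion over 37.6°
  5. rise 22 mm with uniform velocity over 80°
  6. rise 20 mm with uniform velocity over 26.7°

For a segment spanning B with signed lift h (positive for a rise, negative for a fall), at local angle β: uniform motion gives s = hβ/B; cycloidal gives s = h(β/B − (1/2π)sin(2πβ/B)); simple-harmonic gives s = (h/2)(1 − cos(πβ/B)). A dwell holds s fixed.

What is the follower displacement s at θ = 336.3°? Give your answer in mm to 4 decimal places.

seg 1 [0°–136.5°] dwell: s stays 0.0000
seg 2 [136.5°–192.4°] cycloidal, h=23: full span → s += 23 → s = 23.0000
seg 3 [192.4°–215.7°] uniform, h=13: full span → s += 13 → s = 36.0000
seg 4 [215.7°–253.3°] cycloidal, h=22: full span → s += 22 → s = 58.0000
seg 5 [253.3°–333.3°] uniform, h=22: full span → s += 22 → s = 80.0000
seg 6 [333.3°–360°] uniform, h=20: θ=336.3° here. β=3, B=26.7. 20·3/26.7 = 2.2472 → s = 82.2472

82.2472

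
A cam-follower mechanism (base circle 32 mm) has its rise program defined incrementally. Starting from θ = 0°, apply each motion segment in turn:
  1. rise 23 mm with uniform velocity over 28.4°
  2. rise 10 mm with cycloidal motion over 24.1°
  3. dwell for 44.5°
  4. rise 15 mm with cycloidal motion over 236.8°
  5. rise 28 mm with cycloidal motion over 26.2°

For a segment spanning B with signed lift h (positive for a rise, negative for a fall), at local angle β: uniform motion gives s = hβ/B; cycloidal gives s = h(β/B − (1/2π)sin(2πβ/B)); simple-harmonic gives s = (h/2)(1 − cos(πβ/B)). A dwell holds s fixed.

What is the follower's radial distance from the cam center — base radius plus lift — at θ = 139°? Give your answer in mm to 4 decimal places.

seg 1 [0°–28.4°] uniform, h=23: full span → s += 23 → s = 23.0000
seg 2 [28.4°–52.5°] cycloidal, h=10: full span → s += 10 → s = 33.0000
seg 3 [52.5°–97°] dwell: s stays 33.0000
seg 4 [97°–333.8°] cycloidal, h=15: θ=139° here. β=42, B=236.8. 15·(0.1774 − sin(2π·0.1774)/(2π)) = 0.5175 → s = 33.5175
radial distance = base radius + s = 32 + 33.5175 = 65.5175

65.5175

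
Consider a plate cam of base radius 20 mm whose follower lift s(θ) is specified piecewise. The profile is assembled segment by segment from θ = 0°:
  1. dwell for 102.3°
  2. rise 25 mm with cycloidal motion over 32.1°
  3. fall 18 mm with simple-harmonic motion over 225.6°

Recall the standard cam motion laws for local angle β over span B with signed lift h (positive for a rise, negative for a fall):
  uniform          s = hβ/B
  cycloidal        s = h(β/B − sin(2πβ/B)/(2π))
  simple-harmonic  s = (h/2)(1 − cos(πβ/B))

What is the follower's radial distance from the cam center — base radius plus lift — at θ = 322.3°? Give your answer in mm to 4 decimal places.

seg 1 [0°–102.3°] dwell: s stays 0.0000
seg 2 [102.3°–134.4°] cycloidal, h=25: full span → s += 25 → s = 25.0000
seg 3 [134.4°–360°] simple-harmonic, h=-18: θ=322.3° here. β=187.9, B=225.6. -18/2·(1 − cos(π·0.8329)) = -16.7880 → s = 8.2120
radial distance = base radius + s = 20 + 8.2120 = 28.2120

28.2120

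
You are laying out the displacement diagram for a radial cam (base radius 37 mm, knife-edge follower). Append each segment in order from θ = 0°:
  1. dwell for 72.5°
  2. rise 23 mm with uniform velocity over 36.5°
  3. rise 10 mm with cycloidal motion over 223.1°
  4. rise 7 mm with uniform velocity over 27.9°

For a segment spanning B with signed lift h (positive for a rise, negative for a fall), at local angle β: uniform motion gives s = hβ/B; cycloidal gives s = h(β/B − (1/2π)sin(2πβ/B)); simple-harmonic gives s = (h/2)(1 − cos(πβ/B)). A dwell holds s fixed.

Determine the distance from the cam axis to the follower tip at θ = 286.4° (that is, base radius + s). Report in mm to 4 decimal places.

seg 1 [0°–72.5°] dwell: s stays 0.0000
seg 2 [72.5°–109°] uniform, h=23: full span → s += 23 → s = 23.0000
seg 3 [109°–332.1°] cycloidal, h=10: θ=286.4° here. β=177.4, B=223.1. 10·(0.7952 − sin(2π·0.7952)/(2π)) = 9.4795 → s = 32.4795
radial distance = base radius + s = 37 + 32.4795 = 69.4795

69.4795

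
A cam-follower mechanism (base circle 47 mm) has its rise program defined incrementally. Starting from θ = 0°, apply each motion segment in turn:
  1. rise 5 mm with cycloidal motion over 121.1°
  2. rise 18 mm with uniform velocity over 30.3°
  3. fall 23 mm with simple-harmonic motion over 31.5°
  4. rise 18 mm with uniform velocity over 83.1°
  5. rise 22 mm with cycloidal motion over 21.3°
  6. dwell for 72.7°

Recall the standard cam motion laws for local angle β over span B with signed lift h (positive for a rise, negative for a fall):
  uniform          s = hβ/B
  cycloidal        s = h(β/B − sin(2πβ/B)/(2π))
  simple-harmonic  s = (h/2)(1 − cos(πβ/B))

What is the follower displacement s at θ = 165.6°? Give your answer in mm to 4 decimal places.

seg 1 [0°–121.1°] cycloidal, h=5: full span → s += 5 → s = 5.0000
seg 2 [121.1°–151.4°] uniform, h=18: full span → s += 18 → s = 23.0000
seg 3 [151.4°–182.9°] simple-harmonic, h=-23: θ=165.6° here. β=14.2, B=31.5. -23/2·(1 − cos(π·0.4508)) = -9.7293 → s = 13.2707

13.2707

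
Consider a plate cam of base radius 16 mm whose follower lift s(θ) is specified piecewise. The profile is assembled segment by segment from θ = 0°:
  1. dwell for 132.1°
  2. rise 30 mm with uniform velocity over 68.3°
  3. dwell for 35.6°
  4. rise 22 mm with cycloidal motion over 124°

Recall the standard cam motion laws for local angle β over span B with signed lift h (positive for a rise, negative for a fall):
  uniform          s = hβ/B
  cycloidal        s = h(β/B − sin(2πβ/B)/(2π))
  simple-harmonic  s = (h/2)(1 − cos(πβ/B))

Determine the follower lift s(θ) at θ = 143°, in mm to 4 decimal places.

seg 1 [0°–132.1°] dwell: s stays 0.0000
seg 2 [132.1°–200.4°] uniform, h=30: θ=143° here. β=10.9, B=68.3. 30·10.9/68.3 = 4.7877 → s = 4.7877

4.7877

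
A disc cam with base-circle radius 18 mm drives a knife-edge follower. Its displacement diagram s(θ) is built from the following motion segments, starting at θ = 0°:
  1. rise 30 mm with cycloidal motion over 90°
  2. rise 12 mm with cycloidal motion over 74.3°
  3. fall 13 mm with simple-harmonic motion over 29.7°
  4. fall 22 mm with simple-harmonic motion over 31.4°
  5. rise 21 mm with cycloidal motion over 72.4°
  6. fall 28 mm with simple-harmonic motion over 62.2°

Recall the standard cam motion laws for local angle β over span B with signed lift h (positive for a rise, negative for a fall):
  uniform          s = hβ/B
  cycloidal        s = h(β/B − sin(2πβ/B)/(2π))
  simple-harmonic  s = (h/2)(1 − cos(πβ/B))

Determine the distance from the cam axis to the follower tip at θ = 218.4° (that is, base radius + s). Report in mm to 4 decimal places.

seg 1 [0°–90°] cycloidal, h=30: full span → s += 30 → s = 30.0000
seg 2 [90°–164.3°] cycloidal, h=12: full span → s += 12 → s = 42.0000
seg 3 [164.3°–194°] simple-harmonic, h=-13: full span → s += -13 → s = 29.0000
seg 4 [194°–225.4°] simple-harmonic, h=-22: θ=218.4° here. β=24.4, B=31.4. -22/2·(1 − cos(π·0.7771)) = -19.4107 → s = 9.5893
radial distance = base radius + s = 18 + 9.5893 = 27.5893

27.5893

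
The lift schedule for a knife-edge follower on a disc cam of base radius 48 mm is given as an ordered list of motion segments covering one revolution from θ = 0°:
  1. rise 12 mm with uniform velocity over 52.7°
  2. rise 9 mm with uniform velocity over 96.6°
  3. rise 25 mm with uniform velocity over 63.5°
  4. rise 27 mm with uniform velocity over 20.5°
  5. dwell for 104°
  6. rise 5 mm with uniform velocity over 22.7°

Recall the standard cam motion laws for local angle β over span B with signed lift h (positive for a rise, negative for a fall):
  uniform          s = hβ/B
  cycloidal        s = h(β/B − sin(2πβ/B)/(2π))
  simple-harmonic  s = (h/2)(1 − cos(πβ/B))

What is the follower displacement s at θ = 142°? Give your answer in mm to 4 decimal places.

seg 1 [0°–52.7°] uniform, h=12: full span → s += 12 → s = 12.0000
seg 2 [52.7°–149.3°] uniform, h=9: θ=142° here. β=89.3, B=96.6. 9·89.3/96.6 = 8.3199 → s = 20.3199

20.3199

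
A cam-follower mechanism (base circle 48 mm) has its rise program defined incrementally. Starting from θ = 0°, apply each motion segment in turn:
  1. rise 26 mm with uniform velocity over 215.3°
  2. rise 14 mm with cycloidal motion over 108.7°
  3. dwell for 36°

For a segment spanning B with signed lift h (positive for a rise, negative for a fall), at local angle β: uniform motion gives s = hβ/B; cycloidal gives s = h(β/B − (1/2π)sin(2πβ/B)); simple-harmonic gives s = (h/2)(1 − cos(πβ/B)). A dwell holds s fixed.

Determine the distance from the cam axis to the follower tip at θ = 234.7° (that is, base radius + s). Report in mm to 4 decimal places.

seg 1 [0°–215.3°] uniform, h=26: full span → s += 26 → s = 26.0000
seg 2 [215.3°–324°] cycloidal, h=14: θ=234.7° here. β=19.4, B=108.7. 14·(0.1785 − sin(2π·0.1785)/(2π)) = 0.4917 → s = 26.4917
radial distance = base radius + s = 48 + 26.4917 = 74.4917

74.4917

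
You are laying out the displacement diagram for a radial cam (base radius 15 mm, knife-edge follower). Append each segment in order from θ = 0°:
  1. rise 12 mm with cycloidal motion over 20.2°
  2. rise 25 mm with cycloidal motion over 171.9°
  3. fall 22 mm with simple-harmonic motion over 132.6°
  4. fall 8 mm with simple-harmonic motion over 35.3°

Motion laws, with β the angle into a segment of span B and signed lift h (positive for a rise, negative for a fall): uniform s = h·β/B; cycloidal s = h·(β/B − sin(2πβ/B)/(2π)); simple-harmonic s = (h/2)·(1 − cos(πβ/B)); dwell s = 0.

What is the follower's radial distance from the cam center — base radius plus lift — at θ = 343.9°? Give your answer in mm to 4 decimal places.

seg 1 [0°–20.2°] cycloidal, h=12: full span → s += 12 → s = 12.0000
seg 2 [20.2°–192.1°] cycloidal, h=25: full span → s += 25 → s = 37.0000
seg 3 [192.1°–324.7°] simple-harmonic, h=-22: full span → s += -22 → s = 15.0000
seg 4 [324.7°–360°] simple-harmonic, h=-8: θ=343.9° here. β=19.2, B=35.3. -8/2·(1 − cos(π·0.5439)) = -4.5500 → s = 10.4500
radial distance = base radius + s = 15 + 10.4500 = 25.4500

25.4500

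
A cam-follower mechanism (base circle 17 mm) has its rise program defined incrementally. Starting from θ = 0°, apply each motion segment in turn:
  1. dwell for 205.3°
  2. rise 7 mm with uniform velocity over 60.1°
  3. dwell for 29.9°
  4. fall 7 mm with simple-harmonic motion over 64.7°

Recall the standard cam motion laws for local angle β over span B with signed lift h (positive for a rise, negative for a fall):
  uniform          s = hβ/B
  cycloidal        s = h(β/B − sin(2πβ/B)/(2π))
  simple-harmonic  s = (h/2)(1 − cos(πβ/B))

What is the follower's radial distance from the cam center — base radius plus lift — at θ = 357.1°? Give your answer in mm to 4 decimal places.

seg 1 [0°–205.3°] dwell: s stays 0.0000
seg 2 [205.3°–265.4°] uniform, h=7: full span → s += 7 → s = 7.0000
seg 3 [265.4°–295.3°] dwell: s stays 7.0000
seg 4 [295.3°–360°] simple-harmonic, h=-7: θ=357.1° here. β=61.8, B=64.7. -7/2·(1 − cos(π·0.9552)) = -6.9654 → s = 0.0346
radial distance = base radius + s = 17 + 0.0346 = 17.0346

17.0346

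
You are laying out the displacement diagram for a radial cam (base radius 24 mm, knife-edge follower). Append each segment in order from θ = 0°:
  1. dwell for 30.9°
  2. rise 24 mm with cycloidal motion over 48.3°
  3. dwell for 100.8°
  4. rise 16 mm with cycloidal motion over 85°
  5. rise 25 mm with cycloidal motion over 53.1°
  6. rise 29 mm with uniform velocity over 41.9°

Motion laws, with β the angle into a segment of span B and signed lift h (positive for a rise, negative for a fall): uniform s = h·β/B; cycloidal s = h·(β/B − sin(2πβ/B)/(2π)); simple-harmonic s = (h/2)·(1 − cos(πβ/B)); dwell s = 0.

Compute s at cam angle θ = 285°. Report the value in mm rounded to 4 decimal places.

seg 1 [0°–30.9°] dwell: s stays 0.0000
seg 2 [30.9°–79.2°] cycloidal, h=24: full span → s += 24 → s = 24.0000
seg 3 [79.2°–180°] dwell: s stays 24.0000
seg 4 [180°–265°] cycloidal, h=16: full span → s += 16 → s = 40.0000
seg 5 [265°–318.1°] cycloidal, h=25: θ=285° here. β=20, B=53.1. 25·(0.3766 − sin(2π·0.3766)/(2π)) = 6.6320 → s = 46.6320

46.6320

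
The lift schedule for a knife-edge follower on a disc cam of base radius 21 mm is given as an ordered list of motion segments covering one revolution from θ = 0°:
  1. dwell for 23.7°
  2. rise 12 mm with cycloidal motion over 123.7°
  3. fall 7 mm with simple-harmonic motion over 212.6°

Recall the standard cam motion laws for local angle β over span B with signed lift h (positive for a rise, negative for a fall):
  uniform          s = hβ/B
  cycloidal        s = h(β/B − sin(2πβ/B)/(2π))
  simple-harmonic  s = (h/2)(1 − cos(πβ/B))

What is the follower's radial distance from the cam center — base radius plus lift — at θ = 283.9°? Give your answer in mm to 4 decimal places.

seg 1 [0°–23.7°] dwell: s stays 0.0000
seg 2 [23.7°–147.4°] cycloidal, h=12: full span → s += 12 → s = 12.0000
seg 3 [147.4°–360°] simple-harmonic, h=-7: θ=283.9° here. β=136.5, B=212.6. -7/2·(1 − cos(π·0.6421)) = -5.0106 → s = 6.9894
radial distance = base radius + s = 21 + 6.9894 = 27.9894

27.9894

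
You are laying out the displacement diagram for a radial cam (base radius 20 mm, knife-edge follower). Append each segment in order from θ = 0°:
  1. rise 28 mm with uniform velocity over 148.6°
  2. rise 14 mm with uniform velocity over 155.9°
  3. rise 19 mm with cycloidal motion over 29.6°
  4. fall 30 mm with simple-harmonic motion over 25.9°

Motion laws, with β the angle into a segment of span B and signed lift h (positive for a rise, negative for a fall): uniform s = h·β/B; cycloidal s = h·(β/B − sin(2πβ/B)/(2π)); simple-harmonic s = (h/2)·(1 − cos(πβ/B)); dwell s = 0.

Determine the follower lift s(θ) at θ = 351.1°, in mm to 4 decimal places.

seg 1 [0°–148.6°] uniform, h=28: full span → s += 28 → s = 28.0000
seg 2 [148.6°–304.5°] uniform, h=14: full span → s += 14 → s = 42.0000
seg 3 [304.5°–334.1°] cycloidal, h=19: full span → s += 19 → s = 61.0000
seg 4 [334.1°–360°] simple-harmonic, h=-30: θ=351.1° here. β=17, B=25.9. -30/2·(1 − cos(π·0.6564)) = -22.0760 → s = 38.9240

38.9240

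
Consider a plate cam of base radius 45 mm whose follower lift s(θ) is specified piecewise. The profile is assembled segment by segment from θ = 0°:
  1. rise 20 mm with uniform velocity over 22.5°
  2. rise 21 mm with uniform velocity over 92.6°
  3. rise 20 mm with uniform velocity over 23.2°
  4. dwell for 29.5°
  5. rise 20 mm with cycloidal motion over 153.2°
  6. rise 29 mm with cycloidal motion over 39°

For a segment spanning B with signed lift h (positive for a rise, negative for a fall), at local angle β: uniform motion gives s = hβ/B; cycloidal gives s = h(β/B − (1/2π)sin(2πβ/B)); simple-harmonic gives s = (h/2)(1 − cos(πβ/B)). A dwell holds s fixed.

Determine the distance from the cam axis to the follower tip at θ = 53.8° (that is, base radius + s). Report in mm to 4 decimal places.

seg 1 [0°–22.5°] uniform, h=20: full span → s += 20 → s = 20.0000
seg 2 [22.5°–115.1°] uniform, h=21: θ=53.8° here. β=31.3, B=92.6. 21·31.3/92.6 = 7.0983 → s = 27.0983
radial distance = base radius + s = 45 + 27.0983 = 72.0983

72.0983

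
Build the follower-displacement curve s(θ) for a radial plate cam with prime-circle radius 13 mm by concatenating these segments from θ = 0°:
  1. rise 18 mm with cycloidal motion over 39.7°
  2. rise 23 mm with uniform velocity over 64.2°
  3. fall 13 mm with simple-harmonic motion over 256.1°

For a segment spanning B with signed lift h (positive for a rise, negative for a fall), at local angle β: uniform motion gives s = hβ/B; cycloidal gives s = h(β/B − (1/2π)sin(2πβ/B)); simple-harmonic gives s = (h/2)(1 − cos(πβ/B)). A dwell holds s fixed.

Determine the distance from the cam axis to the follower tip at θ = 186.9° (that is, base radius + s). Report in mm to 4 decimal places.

seg 1 [0°–39.7°] cycloidal, h=18: full span → s += 18 → s = 18.0000
seg 2 [39.7°–103.9°] uniform, h=23: full span → s += 23 → s = 41.0000
seg 3 [103.9°–360°] simple-harmonic, h=-13: θ=186.9° here. β=83, B=256.1. -13/2·(1 − cos(π·0.3241)) = -3.0880 → s = 37.9120
radial distance = base radius + s = 13 + 37.9120 = 50.9120

50.9120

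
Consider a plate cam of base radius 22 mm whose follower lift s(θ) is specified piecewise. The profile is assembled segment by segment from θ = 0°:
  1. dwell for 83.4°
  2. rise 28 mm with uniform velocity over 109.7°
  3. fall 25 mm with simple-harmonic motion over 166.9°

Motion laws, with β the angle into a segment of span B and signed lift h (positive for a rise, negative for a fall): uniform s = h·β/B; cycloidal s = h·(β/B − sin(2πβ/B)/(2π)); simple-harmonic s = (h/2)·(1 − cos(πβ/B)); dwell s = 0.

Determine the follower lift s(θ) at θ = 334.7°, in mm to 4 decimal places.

seg 1 [0°–83.4°] dwell: s stays 0.0000
seg 2 [83.4°–193.1°] uniform, h=28: full span → s += 28 → s = 28.0000
seg 3 [193.1°–360°] simple-harmonic, h=-25: θ=334.7° here. β=141.6, B=166.9. -25/2·(1 − cos(π·0.8484)) = -23.6091 → s = 4.3909

4.3909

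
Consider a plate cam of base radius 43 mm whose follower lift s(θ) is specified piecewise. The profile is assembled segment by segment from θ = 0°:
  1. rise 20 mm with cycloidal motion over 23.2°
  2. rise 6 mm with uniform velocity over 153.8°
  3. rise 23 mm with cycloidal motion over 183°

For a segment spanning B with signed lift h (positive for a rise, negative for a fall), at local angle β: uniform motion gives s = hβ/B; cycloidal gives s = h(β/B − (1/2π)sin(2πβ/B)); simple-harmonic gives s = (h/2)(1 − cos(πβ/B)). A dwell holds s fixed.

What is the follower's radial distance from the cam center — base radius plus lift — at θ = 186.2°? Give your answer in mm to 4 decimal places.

seg 1 [0°–23.2°] cycloidal, h=20: full span → s += 20 → s = 20.0000
seg 2 [23.2°–177°] uniform, h=6: full span → s += 6 → s = 26.0000
seg 3 [177°–360°] cycloidal, h=23: θ=186.2° here. β=9.2, B=183. 23·(0.0503 − sin(2π·0.0503)/(2π)) = 0.0191 → s = 26.0191
radial distance = base radius + s = 43 + 26.0191 = 69.0191

69.0191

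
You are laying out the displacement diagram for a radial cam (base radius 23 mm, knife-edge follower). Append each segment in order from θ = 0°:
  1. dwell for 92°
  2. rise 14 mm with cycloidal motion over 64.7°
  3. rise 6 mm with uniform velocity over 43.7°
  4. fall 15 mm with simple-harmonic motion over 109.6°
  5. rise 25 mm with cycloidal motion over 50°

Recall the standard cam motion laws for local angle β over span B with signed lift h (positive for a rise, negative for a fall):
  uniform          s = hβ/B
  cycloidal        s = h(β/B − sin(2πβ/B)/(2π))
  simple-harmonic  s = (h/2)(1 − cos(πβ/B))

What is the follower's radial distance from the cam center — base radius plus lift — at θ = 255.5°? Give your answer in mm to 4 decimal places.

seg 1 [0°–92°] dwell: s stays 0.0000
seg 2 [92°–156.7°] cycloidal, h=14: full span → s += 14 → s = 14.0000
seg 3 [156.7°–200.4°] uniform, h=6: full span → s += 6 → s = 20.0000
seg 4 [200.4°–310°] simple-harmonic, h=-15: θ=255.5° here. β=55.1, B=109.6. -15/2·(1 − cos(π·0.5027)) = -7.5645 → s = 12.4355
radial distance = base radius + s = 23 + 12.4355 = 35.4355

35.4355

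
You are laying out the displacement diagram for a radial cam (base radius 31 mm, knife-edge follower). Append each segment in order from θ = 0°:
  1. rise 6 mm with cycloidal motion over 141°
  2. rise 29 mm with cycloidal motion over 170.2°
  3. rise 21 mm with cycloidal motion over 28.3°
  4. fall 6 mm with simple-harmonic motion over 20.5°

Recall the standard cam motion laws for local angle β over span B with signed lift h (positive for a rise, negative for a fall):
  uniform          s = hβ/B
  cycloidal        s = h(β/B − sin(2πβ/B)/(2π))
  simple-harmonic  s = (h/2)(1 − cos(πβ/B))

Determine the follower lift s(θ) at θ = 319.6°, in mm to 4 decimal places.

seg 1 [0°–141°] cycloidal, h=6: full span → s += 6 → s = 6.0000
seg 2 [141°–311.2°] cycloidal, h=29: full span → s += 29 → s = 35.0000
seg 3 [311.2°–339.5°] cycloidal, h=21: θ=319.6° here. β=8.4, B=28.3. 21·(0.2968 − sin(2π·0.2968)/(2π)) = 3.0345 → s = 38.0345

38.0345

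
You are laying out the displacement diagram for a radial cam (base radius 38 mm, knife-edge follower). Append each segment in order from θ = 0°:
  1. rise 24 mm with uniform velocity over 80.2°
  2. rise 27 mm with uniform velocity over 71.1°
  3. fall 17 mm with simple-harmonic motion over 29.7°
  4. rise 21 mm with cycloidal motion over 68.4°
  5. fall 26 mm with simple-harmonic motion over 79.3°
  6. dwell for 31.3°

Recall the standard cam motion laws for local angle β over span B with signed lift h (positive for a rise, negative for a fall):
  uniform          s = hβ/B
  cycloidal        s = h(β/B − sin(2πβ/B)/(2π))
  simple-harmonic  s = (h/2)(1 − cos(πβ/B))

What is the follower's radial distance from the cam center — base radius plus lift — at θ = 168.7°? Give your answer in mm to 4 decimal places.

seg 1 [0°–80.2°] uniform, h=24: full span → s += 24 → s = 24.0000
seg 2 [80.2°–151.3°] uniform, h=27: full span → s += 27 → s = 51.0000
seg 3 [151.3°–181°] simple-harmonic, h=-17: θ=168.7° here. β=17.4, B=29.7. -17/2·(1 − cos(π·0.5859)) = -10.7650 → s = 40.2350
radial distance = base radius + s = 38 + 40.2350 = 78.2350

78.2350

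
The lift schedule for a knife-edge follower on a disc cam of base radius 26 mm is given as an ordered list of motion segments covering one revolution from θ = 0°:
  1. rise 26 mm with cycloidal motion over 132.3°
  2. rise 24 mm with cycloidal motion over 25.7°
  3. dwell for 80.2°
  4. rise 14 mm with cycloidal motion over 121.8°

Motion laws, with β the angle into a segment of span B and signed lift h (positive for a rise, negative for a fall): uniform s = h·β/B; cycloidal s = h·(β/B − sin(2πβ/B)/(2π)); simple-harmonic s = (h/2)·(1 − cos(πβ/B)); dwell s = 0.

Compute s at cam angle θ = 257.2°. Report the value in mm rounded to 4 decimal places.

seg 1 [0°–132.3°] cycloidal, h=26: full span → s += 26 → s = 26.0000
seg 2 [132.3°–158°] cycloidal, h=24: full span → s += 24 → s = 50.0000
seg 3 [158°–238.2°] dwell: s stays 50.0000
seg 4 [238.2°–360°] cycloidal, h=14: θ=257.2° here. β=19, B=121.8. 14·(0.1560 − sin(2π·0.1560)/(2π)) = 0.3333 → s = 50.3333

50.3333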